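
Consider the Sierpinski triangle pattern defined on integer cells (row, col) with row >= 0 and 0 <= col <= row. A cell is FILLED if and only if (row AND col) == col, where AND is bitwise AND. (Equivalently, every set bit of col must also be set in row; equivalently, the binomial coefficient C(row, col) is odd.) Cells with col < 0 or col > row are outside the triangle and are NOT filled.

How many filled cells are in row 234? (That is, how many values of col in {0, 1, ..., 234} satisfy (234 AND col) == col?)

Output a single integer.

234 in binary = 11101010
popcount(234) = number of 1-bits in 11101010 = 5
A col c satisfies (234 AND c) == c iff every set bit of c is also set in 234; each of the 5 set bits of 234 can independently be on or off in c.
count = 2^5 = 32

Answer: 32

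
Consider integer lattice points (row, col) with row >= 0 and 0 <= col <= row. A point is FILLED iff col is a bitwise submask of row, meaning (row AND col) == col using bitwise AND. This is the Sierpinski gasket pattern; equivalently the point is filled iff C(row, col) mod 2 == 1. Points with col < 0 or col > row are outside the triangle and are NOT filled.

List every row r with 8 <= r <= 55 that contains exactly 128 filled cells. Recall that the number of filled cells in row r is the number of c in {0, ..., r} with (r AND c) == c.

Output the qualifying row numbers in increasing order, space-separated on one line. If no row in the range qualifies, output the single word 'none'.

Answer: none

Derivation:
Row r has 2^popcount(r) filled cells, so we need popcount(r) = log2(128) = 7.
Scan r = 8..55 and keep those with exactly 7 one-bits:
r=8=1000 popcount=1 -> skip
r=9=1001 popcount=2 -> skip
r=10=1010 popcount=2 -> skip
r=11=1011 popcount=3 -> skip
r=12=1100 popcount=2 -> skip
r=13=1101 popcount=3 -> skip
r=14=1110 popcount=3 -> skip
r=15=1111 popcount=4 -> skip
r=16=10000 popcount=1 -> skip
r=17=10001 popcount=2 -> skip
r=18=10010 popcount=2 -> skip
r=19=10011 popcount=3 -> skip
r=20=10100 popcount=2 -> skip
r=21=10101 popcount=3 -> skip
r=22=10110 popcount=3 -> skip
r=23=10111 popcount=4 -> skip
r=24=11000 popcount=2 -> skip
r=25=11001 popcount=3 -> skip
r=26=11010 popcount=3 -> skip
r=27=11011 popcount=4 -> skip
r=28=11100 popcount=3 -> skip
r=29=11101 popcount=4 -> skip
r=30=11110 popcount=4 -> skip
r=31=11111 popcount=5 -> skip
r=32=100000 popcount=1 -> skip
r=33=100001 popcount=2 -> skip
r=34=100010 popcount=2 -> skip
r=35=100011 popcount=3 -> skip
r=36=100100 popcount=2 -> skip
r=37=100101 popcount=3 -> skip
r=38=100110 popcount=3 -> skip
r=39=100111 popcount=4 -> skip
r=40=101000 popcount=2 -> skip
r=41=101001 popcount=3 -> skip
r=42=101010 popcount=3 -> skip
r=43=101011 popcount=4 -> skip
r=44=101100 popcount=3 -> skip
r=45=101101 popcount=4 -> skip
r=46=101110 popcount=4 -> skip
r=47=101111 popcount=5 -> skip
r=48=110000 popcount=2 -> skip
r=49=110001 popcount=3 -> skip
r=50=110010 popcount=3 -> skip
r=51=110011 popcount=4 -> skip
r=52=110100 popcount=3 -> skip
r=53=110101 popcount=4 -> skip
r=54=110110 popcount=4 -> skip
r=55=110111 popcount=5 -> skip
Kept rows: none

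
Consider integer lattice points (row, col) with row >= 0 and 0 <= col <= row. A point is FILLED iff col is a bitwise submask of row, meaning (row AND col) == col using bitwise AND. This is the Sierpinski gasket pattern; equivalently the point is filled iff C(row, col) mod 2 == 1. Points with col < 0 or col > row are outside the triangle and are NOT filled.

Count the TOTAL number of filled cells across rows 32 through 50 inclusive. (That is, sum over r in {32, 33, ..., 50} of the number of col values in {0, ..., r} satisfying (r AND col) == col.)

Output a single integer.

r32=100000 pc1: +2 =2
r33=100001 pc2: +4 =6
r34=100010 pc2: +4 =10
r35=100011 pc3: +8 =18
r36=100100 pc2: +4 =22
r37=100101 pc3: +8 =30
r38=100110 pc3: +8 =38
r39=100111 pc4: +16 =54
r40=101000 pc2: +4 =58
r41=101001 pc3: +8 =66
r42=101010 pc3: +8 =74
r43=101011 pc4: +16 =90
r44=101100 pc3: +8 =98
r45=101101 pc4: +16 =114
r46=101110 pc4: +16 =130
r47=101111 pc5: +32 =162
r48=110000 pc2: +4 =166
r49=110001 pc3: +8 =174
r50=110010 pc3: +8 =182

Answer: 182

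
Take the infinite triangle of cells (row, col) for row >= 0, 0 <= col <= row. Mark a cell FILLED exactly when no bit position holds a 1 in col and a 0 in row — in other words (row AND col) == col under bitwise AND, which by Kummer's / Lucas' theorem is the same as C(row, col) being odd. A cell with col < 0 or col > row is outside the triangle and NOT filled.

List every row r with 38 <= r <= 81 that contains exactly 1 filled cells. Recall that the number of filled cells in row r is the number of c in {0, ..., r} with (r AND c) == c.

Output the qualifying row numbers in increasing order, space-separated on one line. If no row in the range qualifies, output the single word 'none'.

Answer: none

Derivation:
Row r has 2^popcount(r) filled cells, so we need popcount(r) = log2(1) = 0.
Scan r = 38..81 and keep those with exactly 0 one-bits:
r=38=100110 popcount=3 -> skip
r=39=100111 popcount=4 -> skip
r=40=101000 popcount=2 -> skip
r=41=101001 popcount=3 -> skip
r=42=101010 popcount=3 -> skip
r=43=101011 popcount=4 -> skip
r=44=101100 popcount=3 -> skip
r=45=101101 popcount=4 -> skip
r=46=101110 popcount=4 -> skip
r=47=101111 popcount=5 -> skip
r=48=110000 popcount=2 -> skip
r=49=110001 popcount=3 -> skip
r=50=110010 popcount=3 -> skip
r=51=110011 popcount=4 -> skip
r=52=110100 popcount=3 -> skip
r=53=110101 popcount=4 -> skip
r=54=110110 popcount=4 -> skip
r=55=110111 popcount=5 -> skip
r=56=111000 popcount=3 -> skip
r=57=111001 popcount=4 -> skip
r=58=111010 popcount=4 -> skip
r=59=111011 popcount=5 -> skip
r=60=111100 popcount=4 -> skip
r=61=111101 popcount=5 -> skip
r=62=111110 popcount=5 -> skip
r=63=111111 popcount=6 -> skip
r=64=1000000 popcount=1 -> skip
r=65=1000001 popcount=2 -> skip
r=66=1000010 popcount=2 -> skip
r=67=1000011 popcount=3 -> skip
r=68=1000100 popcount=2 -> skip
r=69=1000101 popcount=3 -> skip
r=70=1000110 popcount=3 -> skip
r=71=1000111 popcount=4 -> skip
r=72=1001000 popcount=2 -> skip
r=73=1001001 popcount=3 -> skip
r=74=1001010 popcount=3 -> skip
r=75=1001011 popcount=4 -> skip
r=76=1001100 popcount=3 -> skip
r=77=1001101 popcount=4 -> skip
r=78=1001110 popcount=4 -> skip
r=79=1001111 popcount=5 -> skip
r=80=1010000 popcount=2 -> skip
r=81=1010001 popcount=3 -> skip
Kept rows: none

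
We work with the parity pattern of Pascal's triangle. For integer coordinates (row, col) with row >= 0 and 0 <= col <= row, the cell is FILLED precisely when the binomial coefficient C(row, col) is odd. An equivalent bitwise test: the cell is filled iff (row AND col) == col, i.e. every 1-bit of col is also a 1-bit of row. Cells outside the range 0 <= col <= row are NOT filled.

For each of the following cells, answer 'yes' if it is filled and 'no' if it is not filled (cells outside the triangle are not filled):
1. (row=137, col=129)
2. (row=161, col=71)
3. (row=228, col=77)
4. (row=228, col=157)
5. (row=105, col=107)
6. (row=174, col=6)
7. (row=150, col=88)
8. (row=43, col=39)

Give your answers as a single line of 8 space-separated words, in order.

(137,129): row=0b10001001, col=0b10000001, row AND col = 0b10000001 = 129; 129 == 129 -> filled
(161,71): row=0b10100001, col=0b1000111, row AND col = 0b1 = 1; 1 != 71 -> empty
(228,77): row=0b11100100, col=0b1001101, row AND col = 0b1000100 = 68; 68 != 77 -> empty
(228,157): row=0b11100100, col=0b10011101, row AND col = 0b10000100 = 132; 132 != 157 -> empty
(105,107): col outside [0, 105] -> not filled
(174,6): row=0b10101110, col=0b110, row AND col = 0b110 = 6; 6 == 6 -> filled
(150,88): row=0b10010110, col=0b1011000, row AND col = 0b10000 = 16; 16 != 88 -> empty
(43,39): row=0b101011, col=0b100111, row AND col = 0b100011 = 35; 35 != 39 -> empty

Answer: yes no no no no yes no no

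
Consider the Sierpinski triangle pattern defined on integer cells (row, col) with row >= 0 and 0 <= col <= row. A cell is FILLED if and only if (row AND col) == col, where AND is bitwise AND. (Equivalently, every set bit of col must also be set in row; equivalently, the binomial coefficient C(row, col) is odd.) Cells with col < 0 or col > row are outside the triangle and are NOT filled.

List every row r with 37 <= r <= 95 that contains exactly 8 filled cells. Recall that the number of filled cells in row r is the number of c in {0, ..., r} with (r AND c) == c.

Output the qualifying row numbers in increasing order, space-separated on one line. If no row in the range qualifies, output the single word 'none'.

Answer: 37 38 41 42 44 49 50 52 56 67 69 70 73 74 76 81 82 84 88

Derivation:
Row r has 2^popcount(r) filled cells, so we need popcount(r) = log2(8) = 3.
Scan r = 37..95 and keep those with exactly 3 one-bits:
r=37=100101 popcount=3 -> KEEP
r=38=100110 popcount=3 -> KEEP
r=39=100111 popcount=4 -> skip
r=40=101000 popcount=2 -> skip
r=41=101001 popcount=3 -> KEEP
r=42=101010 popcount=3 -> KEEP
r=43=101011 popcount=4 -> skip
r=44=101100 popcount=3 -> KEEP
r=45=101101 popcount=4 -> skip
r=46=101110 popcount=4 -> skip
r=47=101111 popcount=5 -> skip
r=48=110000 popcount=2 -> skip
r=49=110001 popcount=3 -> KEEP
r=50=110010 popcount=3 -> KEEP
r=51=110011 popcount=4 -> skip
r=52=110100 popcount=3 -> KEEP
r=53=110101 popcount=4 -> skip
r=54=110110 popcount=4 -> skip
r=55=110111 popcount=5 -> skip
r=56=111000 popcount=3 -> KEEP
r=57=111001 popcount=4 -> skip
r=58=111010 popcount=4 -> skip
r=59=111011 popcount=5 -> skip
r=60=111100 popcount=4 -> skip
r=61=111101 popcount=5 -> skip
r=62=111110 popcount=5 -> skip
r=63=111111 popcount=6 -> skip
r=64=1000000 popcount=1 -> skip
r=65=1000001 popcount=2 -> skip
r=66=1000010 popcount=2 -> skip
r=67=1000011 popcount=3 -> KEEP
r=68=1000100 popcount=2 -> skip
r=69=1000101 popcount=3 -> KEEP
r=70=1000110 popcount=3 -> KEEP
r=71=1000111 popcount=4 -> skip
r=72=1001000 popcount=2 -> skip
r=73=1001001 popcount=3 -> KEEP
r=74=1001010 popcount=3 -> KEEP
r=75=1001011 popcount=4 -> skip
r=76=1001100 popcount=3 -> KEEP
r=77=1001101 popcount=4 -> skip
r=78=1001110 popcount=4 -> skip
r=79=1001111 popcount=5 -> skip
r=80=1010000 popcount=2 -> skip
r=81=1010001 popcount=3 -> KEEP
r=82=1010010 popcount=3 -> KEEP
r=83=1010011 popcount=4 -> skip
r=84=1010100 popcount=3 -> KEEP
r=85=1010101 popcount=4 -> skip
r=86=1010110 popcount=4 -> skip
r=87=1010111 popcount=5 -> skip
r=88=1011000 popcount=3 -> KEEP
r=89=1011001 popcount=4 -> skip
r=90=1011010 popcount=4 -> skip
r=91=1011011 popcount=5 -> skip
r=92=1011100 popcount=4 -> skip
r=93=1011101 popcount=5 -> skip
r=94=1011110 popcount=5 -> skip
r=95=1011111 popcount=6 -> skip
Kept rows: 37 38 41 42 44 49 50 52 56 67 69 70 73 74 76 81 82 84 88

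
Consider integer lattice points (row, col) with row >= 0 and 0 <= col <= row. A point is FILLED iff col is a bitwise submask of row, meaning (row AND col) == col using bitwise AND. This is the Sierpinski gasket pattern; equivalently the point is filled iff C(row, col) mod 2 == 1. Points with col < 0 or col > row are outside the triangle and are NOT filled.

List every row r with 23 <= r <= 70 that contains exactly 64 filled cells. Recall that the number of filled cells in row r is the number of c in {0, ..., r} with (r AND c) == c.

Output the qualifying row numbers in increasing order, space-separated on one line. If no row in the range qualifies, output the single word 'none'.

Row r has 2^popcount(r) filled cells, so we need popcount(r) = log2(64) = 6.
Scan r = 23..70 and keep those with exactly 6 one-bits:
r=23=10111 popcount=4 -> skip
r=24=11000 popcount=2 -> skip
r=25=11001 popcount=3 -> skip
r=26=11010 popcount=3 -> skip
r=27=11011 popcount=4 -> skip
r=28=11100 popcount=3 -> skip
r=29=11101 popcount=4 -> skip
r=30=11110 popcount=4 -> skip
r=31=11111 popcount=5 -> skip
r=32=100000 popcount=1 -> skip
r=33=100001 popcount=2 -> skip
r=34=100010 popcount=2 -> skip
r=35=100011 popcount=3 -> skip
r=36=100100 popcount=2 -> skip
r=37=100101 popcount=3 -> skip
r=38=100110 popcount=3 -> skip
r=39=100111 popcount=4 -> skip
r=40=101000 popcount=2 -> skip
r=41=101001 popcount=3 -> skip
r=42=101010 popcount=3 -> skip
r=43=101011 popcount=4 -> skip
r=44=101100 popcount=3 -> skip
r=45=101101 popcount=4 -> skip
r=46=101110 popcount=4 -> skip
r=47=101111 popcount=5 -> skip
r=48=110000 popcount=2 -> skip
r=49=110001 popcount=3 -> skip
r=50=110010 popcount=3 -> skip
r=51=110011 popcount=4 -> skip
r=52=110100 popcount=3 -> skip
r=53=110101 popcount=4 -> skip
r=54=110110 popcount=4 -> skip
r=55=110111 popcount=5 -> skip
r=56=111000 popcount=3 -> skip
r=57=111001 popcount=4 -> skip
r=58=111010 popcount=4 -> skip
r=59=111011 popcount=5 -> skip
r=60=111100 popcount=4 -> skip
r=61=111101 popcount=5 -> skip
r=62=111110 popcount=5 -> skip
r=63=111111 popcount=6 -> KEEP
r=64=1000000 popcount=1 -> skip
r=65=1000001 popcount=2 -> skip
r=66=1000010 popcount=2 -> skip
r=67=1000011 popcount=3 -> skip
r=68=1000100 popcount=2 -> skip
r=69=1000101 popcount=3 -> skip
r=70=1000110 popcount=3 -> skip
Kept rows: 63

Answer: 63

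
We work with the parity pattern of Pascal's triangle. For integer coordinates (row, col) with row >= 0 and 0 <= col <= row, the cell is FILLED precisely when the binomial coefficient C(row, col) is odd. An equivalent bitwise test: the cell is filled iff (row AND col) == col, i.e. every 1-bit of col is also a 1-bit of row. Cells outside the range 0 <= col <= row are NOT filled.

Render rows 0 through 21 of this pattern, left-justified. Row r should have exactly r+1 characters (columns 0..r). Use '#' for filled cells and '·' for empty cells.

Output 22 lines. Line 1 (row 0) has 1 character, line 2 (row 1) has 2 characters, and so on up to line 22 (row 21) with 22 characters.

r0=0: #
r1=1: ##
r2=10: #·#
r3=11: ####
r4=100: #···#
r5=101: ##··##
r6=110: #·#·#·#
r7=111: ########
r8=1000: #·······#
r9=1001: ##······##
r10=1010: #·#·····#·#
r11=1011: ####····####
r12=1100: #···#···#···#
r13=1101: ##··##··##··##
r14=1110: #·#·#·#·#·#·#·#
r15=1111: ################
r16=10000: #···············#
r17=10001: ##··············##
r18=10010: #·#·············#·#
r19=10011: ####············####
r20=10100: #···#···········#···#
r21=10101: ##··##··········##··##

Answer: #
##
#·#
####
#···#
##··##
#·#·#·#
########
#·······#
##······##
#·#·····#·#
####····####
#···#···#···#
##··##··##··##
#·#·#·#·#·#·#·#
################
#···············#
##··············##
#·#·············#·#
####············####
#···#···········#···#
##··##··········##··##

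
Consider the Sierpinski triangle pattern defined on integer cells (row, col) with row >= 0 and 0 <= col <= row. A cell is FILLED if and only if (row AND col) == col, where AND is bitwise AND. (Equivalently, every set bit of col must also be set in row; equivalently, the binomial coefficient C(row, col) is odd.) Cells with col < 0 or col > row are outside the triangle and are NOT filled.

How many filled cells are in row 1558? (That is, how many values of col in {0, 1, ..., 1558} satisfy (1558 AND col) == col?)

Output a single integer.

1558 in binary = 11000010110
popcount(1558) = number of 1-bits in 11000010110 = 5
A col c satisfies (1558 AND c) == c iff every set bit of c is also set in 1558; each of the 5 set bits of 1558 can independently be on or off in c.
count = 2^5 = 32

Answer: 32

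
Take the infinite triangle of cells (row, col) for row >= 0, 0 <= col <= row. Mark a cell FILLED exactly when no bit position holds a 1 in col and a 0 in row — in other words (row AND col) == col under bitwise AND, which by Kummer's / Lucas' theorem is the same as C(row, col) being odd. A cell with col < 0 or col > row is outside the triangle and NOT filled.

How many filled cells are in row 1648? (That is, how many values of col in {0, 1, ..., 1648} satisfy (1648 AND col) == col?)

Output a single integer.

1648 in binary = 11001110000
popcount(1648) = number of 1-bits in 11001110000 = 5
A col c satisfies (1648 AND c) == c iff every set bit of c is also set in 1648; each of the 5 set bits of 1648 can independently be on or off in c.
count = 2^5 = 32

Answer: 32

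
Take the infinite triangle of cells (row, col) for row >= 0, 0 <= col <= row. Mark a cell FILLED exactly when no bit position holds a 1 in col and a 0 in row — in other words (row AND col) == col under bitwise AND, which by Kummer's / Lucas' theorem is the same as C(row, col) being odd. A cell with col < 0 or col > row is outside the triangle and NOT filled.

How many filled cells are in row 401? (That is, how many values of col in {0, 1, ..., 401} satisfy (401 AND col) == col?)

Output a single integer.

Answer: 16

Derivation:
401 in binary = 110010001
popcount(401) = number of 1-bits in 110010001 = 4
A col c satisfies (401 AND c) == c iff every set bit of c is also set in 401; each of the 4 set bits of 401 can independently be on or off in c.
count = 2^4 = 16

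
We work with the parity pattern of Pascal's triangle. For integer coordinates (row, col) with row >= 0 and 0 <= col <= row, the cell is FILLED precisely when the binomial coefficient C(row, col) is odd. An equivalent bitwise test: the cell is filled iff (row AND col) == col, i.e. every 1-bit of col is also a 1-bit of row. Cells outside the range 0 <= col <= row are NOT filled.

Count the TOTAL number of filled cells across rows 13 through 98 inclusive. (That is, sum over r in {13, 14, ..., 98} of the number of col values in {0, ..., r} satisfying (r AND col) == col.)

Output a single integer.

Answer: 1186

Derivation:
r13=1101 pc3: +8 =8
r14=1110 pc3: +8 =16
r15=1111 pc4: +16 =32
r16=10000 pc1: +2 =34
r17=10001 pc2: +4 =38
r18=10010 pc2: +4 =42
r19=10011 pc3: +8 =50
r20=10100 pc2: +4 =54
r21=10101 pc3: +8 =62
r22=10110 pc3: +8 =70
r23=10111 pc4: +16 =86
r24=11000 pc2: +4 =90
r25=11001 pc3: +8 =98
r26=11010 pc3: +8 =106
r27=11011 pc4: +16 =122
r28=11100 pc3: +8 =130
r29=11101 pc4: +16 =146
r30=11110 pc4: +16 =162
r31=11111 pc5: +32 =194
r32=100000 pc1: +2 =196
r33=100001 pc2: +4 =200
r34=100010 pc2: +4 =204
r35=100011 pc3: +8 =212
r36=100100 pc2: +4 =216
r37=100101 pc3: +8 =224
r38=100110 pc3: +8 =232
r39=100111 pc4: +16 =248
r40=101000 pc2: +4 =252
r41=101001 pc3: +8 =260
r42=101010 pc3: +8 =268
r43=101011 pc4: +16 =284
r44=101100 pc3: +8 =292
r45=101101 pc4: +16 =308
r46=101110 pc4: +16 =324
r47=101111 pc5: +32 =356
r48=110000 pc2: +4 =360
r49=110001 pc3: +8 =368
r50=110010 pc3: +8 =376
r51=110011 pc4: +16 =392
r52=110100 pc3: +8 =400
r53=110101 pc4: +16 =416
r54=110110 pc4: +16 =432
r55=110111 pc5: +32 =464
r56=111000 pc3: +8 =472
r57=111001 pc4: +16 =488
r58=111010 pc4: +16 =504
r59=111011 pc5: +32 =536
r60=111100 pc4: +16 =552
r61=111101 pc5: +32 =584
r62=111110 pc5: +32 =616
r63=111111 pc6: +64 =680
r64=1000000 pc1: +2 =682
r65=1000001 pc2: +4 =686
r66=1000010 pc2: +4 =690
r67=1000011 pc3: +8 =698
r68=1000100 pc2: +4 =702
r69=1000101 pc3: +8 =710
r70=1000110 pc3: +8 =718
r71=1000111 pc4: +16 =734
r72=1001000 pc2: +4 =738
r73=1001001 pc3: +8 =746
r74=1001010 pc3: +8 =754
r75=1001011 pc4: +16 =770
r76=1001100 pc3: +8 =778
r77=1001101 pc4: +16 =794
r78=1001110 pc4: +16 =810
r79=1001111 pc5: +32 =842
r80=1010000 pc2: +4 =846
r81=1010001 pc3: +8 =854
r82=1010010 pc3: +8 =862
r83=1010011 pc4: +16 =878
r84=1010100 pc3: +8 =886
r85=1010101 pc4: +16 =902
r86=1010110 pc4: +16 =918
r87=1010111 pc5: +32 =950
r88=1011000 pc3: +8 =958
r89=1011001 pc4: +16 =974
r90=1011010 pc4: +16 =990
r91=1011011 pc5: +32 =1022
r92=1011100 pc4: +16 =1038
r93=1011101 pc5: +32 =1070
r94=1011110 pc5: +32 =1102
r95=1011111 pc6: +64 =1166
r96=1100000 pc2: +4 =1170
r97=1100001 pc3: +8 =1178
r98=1100010 pc3: +8 =1186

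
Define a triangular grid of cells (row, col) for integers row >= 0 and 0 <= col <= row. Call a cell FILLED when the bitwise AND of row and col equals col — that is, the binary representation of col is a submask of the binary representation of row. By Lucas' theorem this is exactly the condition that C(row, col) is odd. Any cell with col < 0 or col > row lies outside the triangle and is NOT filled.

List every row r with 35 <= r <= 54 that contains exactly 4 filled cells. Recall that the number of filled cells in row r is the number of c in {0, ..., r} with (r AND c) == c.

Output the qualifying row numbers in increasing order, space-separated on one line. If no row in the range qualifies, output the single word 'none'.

Answer: 36 40 48

Derivation:
Row r has 2^popcount(r) filled cells, so we need popcount(r) = log2(4) = 2.
Scan r = 35..54 and keep those with exactly 2 one-bits:
r=35=100011 popcount=3 -> skip
r=36=100100 popcount=2 -> KEEP
r=37=100101 popcount=3 -> skip
r=38=100110 popcount=3 -> skip
r=39=100111 popcount=4 -> skip
r=40=101000 popcount=2 -> KEEP
r=41=101001 popcount=3 -> skip
r=42=101010 popcount=3 -> skip
r=43=101011 popcount=4 -> skip
r=44=101100 popcount=3 -> skip
r=45=101101 popcount=4 -> skip
r=46=101110 popcount=4 -> skip
r=47=101111 popcount=5 -> skip
r=48=110000 popcount=2 -> KEEP
r=49=110001 popcount=3 -> skip
r=50=110010 popcount=3 -> skip
r=51=110011 popcount=4 -> skip
r=52=110100 popcount=3 -> skip
r=53=110101 popcount=4 -> skip
r=54=110110 popcount=4 -> skip
Kept rows: 36 40 48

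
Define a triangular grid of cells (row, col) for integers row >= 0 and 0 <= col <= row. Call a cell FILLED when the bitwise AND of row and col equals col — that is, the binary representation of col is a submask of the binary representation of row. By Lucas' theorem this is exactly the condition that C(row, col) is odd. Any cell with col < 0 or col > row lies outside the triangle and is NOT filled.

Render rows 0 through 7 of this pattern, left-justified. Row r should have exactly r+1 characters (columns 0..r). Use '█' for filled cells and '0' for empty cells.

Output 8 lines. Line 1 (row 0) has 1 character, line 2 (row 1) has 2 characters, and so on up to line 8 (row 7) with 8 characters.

r0=0: █
r1=1: ██
r2=10: █0█
r3=11: ████
r4=100: █000█
r5=101: ██00██
r6=110: █0█0█0█
r7=111: ████████

Answer: █
██
█0█
████
█000█
██00██
█0█0█0█
████████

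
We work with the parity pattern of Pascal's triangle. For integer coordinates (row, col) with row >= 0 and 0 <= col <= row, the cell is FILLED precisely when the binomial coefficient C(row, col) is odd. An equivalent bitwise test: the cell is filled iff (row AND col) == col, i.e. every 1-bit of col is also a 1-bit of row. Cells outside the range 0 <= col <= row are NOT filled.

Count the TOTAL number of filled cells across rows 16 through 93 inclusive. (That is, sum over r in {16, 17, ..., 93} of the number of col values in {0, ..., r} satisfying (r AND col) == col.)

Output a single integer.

Answer: 1038

Derivation:
r16=10000 pc1: +2 =2
r17=10001 pc2: +4 =6
r18=10010 pc2: +4 =10
r19=10011 pc3: +8 =18
r20=10100 pc2: +4 =22
r21=10101 pc3: +8 =30
r22=10110 pc3: +8 =38
r23=10111 pc4: +16 =54
r24=11000 pc2: +4 =58
r25=11001 pc3: +8 =66
r26=11010 pc3: +8 =74
r27=11011 pc4: +16 =90
r28=11100 pc3: +8 =98
r29=11101 pc4: +16 =114
r30=11110 pc4: +16 =130
r31=11111 pc5: +32 =162
r32=100000 pc1: +2 =164
r33=100001 pc2: +4 =168
r34=100010 pc2: +4 =172
r35=100011 pc3: +8 =180
r36=100100 pc2: +4 =184
r37=100101 pc3: +8 =192
r38=100110 pc3: +8 =200
r39=100111 pc4: +16 =216
r40=101000 pc2: +4 =220
r41=101001 pc3: +8 =228
r42=101010 pc3: +8 =236
r43=101011 pc4: +16 =252
r44=101100 pc3: +8 =260
r45=101101 pc4: +16 =276
r46=101110 pc4: +16 =292
r47=101111 pc5: +32 =324
r48=110000 pc2: +4 =328
r49=110001 pc3: +8 =336
r50=110010 pc3: +8 =344
r51=110011 pc4: +16 =360
r52=110100 pc3: +8 =368
r53=110101 pc4: +16 =384
r54=110110 pc4: +16 =400
r55=110111 pc5: +32 =432
r56=111000 pc3: +8 =440
r57=111001 pc4: +16 =456
r58=111010 pc4: +16 =472
r59=111011 pc5: +32 =504
r60=111100 pc4: +16 =520
r61=111101 pc5: +32 =552
r62=111110 pc5: +32 =584
r63=111111 pc6: +64 =648
r64=1000000 pc1: +2 =650
r65=1000001 pc2: +4 =654
r66=1000010 pc2: +4 =658
r67=1000011 pc3: +8 =666
r68=1000100 pc2: +4 =670
r69=1000101 pc3: +8 =678
r70=1000110 pc3: +8 =686
r71=1000111 pc4: +16 =702
r72=1001000 pc2: +4 =706
r73=1001001 pc3: +8 =714
r74=1001010 pc3: +8 =722
r75=1001011 pc4: +16 =738
r76=1001100 pc3: +8 =746
r77=1001101 pc4: +16 =762
r78=1001110 pc4: +16 =778
r79=1001111 pc5: +32 =810
r80=1010000 pc2: +4 =814
r81=1010001 pc3: +8 =822
r82=1010010 pc3: +8 =830
r83=1010011 pc4: +16 =846
r84=1010100 pc3: +8 =854
r85=1010101 pc4: +16 =870
r86=1010110 pc4: +16 =886
r87=1010111 pc5: +32 =918
r88=1011000 pc3: +8 =926
r89=1011001 pc4: +16 =942
r90=1011010 pc4: +16 =958
r91=1011011 pc5: +32 =990
r92=1011100 pc4: +16 =1006
r93=1011101 pc5: +32 =1038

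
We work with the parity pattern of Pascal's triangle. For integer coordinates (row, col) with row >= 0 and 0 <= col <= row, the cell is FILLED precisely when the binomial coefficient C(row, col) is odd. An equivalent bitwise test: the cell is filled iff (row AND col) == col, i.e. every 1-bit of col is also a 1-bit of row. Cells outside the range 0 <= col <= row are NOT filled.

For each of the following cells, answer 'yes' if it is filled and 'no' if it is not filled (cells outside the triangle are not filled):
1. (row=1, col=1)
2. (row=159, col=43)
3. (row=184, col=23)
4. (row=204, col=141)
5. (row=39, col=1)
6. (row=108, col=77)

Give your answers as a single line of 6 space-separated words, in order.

(1,1): row=0b1, col=0b1, row AND col = 0b1 = 1; 1 == 1 -> filled
(159,43): row=0b10011111, col=0b101011, row AND col = 0b1011 = 11; 11 != 43 -> empty
(184,23): row=0b10111000, col=0b10111, row AND col = 0b10000 = 16; 16 != 23 -> empty
(204,141): row=0b11001100, col=0b10001101, row AND col = 0b10001100 = 140; 140 != 141 -> empty
(39,1): row=0b100111, col=0b1, row AND col = 0b1 = 1; 1 == 1 -> filled
(108,77): row=0b1101100, col=0b1001101, row AND col = 0b1001100 = 76; 76 != 77 -> empty

Answer: yes no no no yes no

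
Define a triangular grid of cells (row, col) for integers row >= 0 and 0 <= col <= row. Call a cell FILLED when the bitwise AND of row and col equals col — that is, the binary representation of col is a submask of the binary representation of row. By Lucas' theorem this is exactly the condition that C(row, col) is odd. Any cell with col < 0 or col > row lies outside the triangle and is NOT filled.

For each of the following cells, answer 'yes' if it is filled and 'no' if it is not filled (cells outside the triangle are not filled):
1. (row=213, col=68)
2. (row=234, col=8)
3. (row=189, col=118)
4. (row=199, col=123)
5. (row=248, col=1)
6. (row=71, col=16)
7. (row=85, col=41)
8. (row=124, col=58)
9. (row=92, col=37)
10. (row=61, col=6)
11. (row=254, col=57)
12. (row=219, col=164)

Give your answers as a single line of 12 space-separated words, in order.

(213,68): row=0b11010101, col=0b1000100, row AND col = 0b1000100 = 68; 68 == 68 -> filled
(234,8): row=0b11101010, col=0b1000, row AND col = 0b1000 = 8; 8 == 8 -> filled
(189,118): row=0b10111101, col=0b1110110, row AND col = 0b110100 = 52; 52 != 118 -> empty
(199,123): row=0b11000111, col=0b1111011, row AND col = 0b1000011 = 67; 67 != 123 -> empty
(248,1): row=0b11111000, col=0b1, row AND col = 0b0 = 0; 0 != 1 -> empty
(71,16): row=0b1000111, col=0b10000, row AND col = 0b0 = 0; 0 != 16 -> empty
(85,41): row=0b1010101, col=0b101001, row AND col = 0b1 = 1; 1 != 41 -> empty
(124,58): row=0b1111100, col=0b111010, row AND col = 0b111000 = 56; 56 != 58 -> empty
(92,37): row=0b1011100, col=0b100101, row AND col = 0b100 = 4; 4 != 37 -> empty
(61,6): row=0b111101, col=0b110, row AND col = 0b100 = 4; 4 != 6 -> empty
(254,57): row=0b11111110, col=0b111001, row AND col = 0b111000 = 56; 56 != 57 -> empty
(219,164): row=0b11011011, col=0b10100100, row AND col = 0b10000000 = 128; 128 != 164 -> empty

Answer: yes yes no no no no no no no no no no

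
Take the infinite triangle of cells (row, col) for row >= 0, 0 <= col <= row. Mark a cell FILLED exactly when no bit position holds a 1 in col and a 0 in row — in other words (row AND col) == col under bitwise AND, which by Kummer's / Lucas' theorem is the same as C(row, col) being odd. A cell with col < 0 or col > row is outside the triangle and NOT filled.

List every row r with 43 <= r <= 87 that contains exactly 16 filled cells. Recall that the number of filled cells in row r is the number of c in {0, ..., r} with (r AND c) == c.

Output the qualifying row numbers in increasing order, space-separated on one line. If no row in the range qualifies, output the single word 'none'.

Row r has 2^popcount(r) filled cells, so we need popcount(r) = log2(16) = 4.
Scan r = 43..87 and keep those with exactly 4 one-bits:
r=43=101011 popcount=4 -> KEEP
r=44=101100 popcount=3 -> skip
r=45=101101 popcount=4 -> KEEP
r=46=101110 popcount=4 -> KEEP
r=47=101111 popcount=5 -> skip
r=48=110000 popcount=2 -> skip
r=49=110001 popcount=3 -> skip
r=50=110010 popcount=3 -> skip
r=51=110011 popcount=4 -> KEEP
r=52=110100 popcount=3 -> skip
r=53=110101 popcount=4 -> KEEP
r=54=110110 popcount=4 -> KEEP
r=55=110111 popcount=5 -> skip
r=56=111000 popcount=3 -> skip
r=57=111001 popcount=4 -> KEEP
r=58=111010 popcount=4 -> KEEP
r=59=111011 popcount=5 -> skip
r=60=111100 popcount=4 -> KEEP
r=61=111101 popcount=5 -> skip
r=62=111110 popcount=5 -> skip
r=63=111111 popcount=6 -> skip
r=64=1000000 popcount=1 -> skip
r=65=1000001 popcount=2 -> skip
r=66=1000010 popcount=2 -> skip
r=67=1000011 popcount=3 -> skip
r=68=1000100 popcount=2 -> skip
r=69=1000101 popcount=3 -> skip
r=70=1000110 popcount=3 -> skip
r=71=1000111 popcount=4 -> KEEP
r=72=1001000 popcount=2 -> skip
r=73=1001001 popcount=3 -> skip
r=74=1001010 popcount=3 -> skip
r=75=1001011 popcount=4 -> KEEP
r=76=1001100 popcount=3 -> skip
r=77=1001101 popcount=4 -> KEEP
r=78=1001110 popcount=4 -> KEEP
r=79=1001111 popcount=5 -> skip
r=80=1010000 popcount=2 -> skip
r=81=1010001 popcount=3 -> skip
r=82=1010010 popcount=3 -> skip
r=83=1010011 popcount=4 -> KEEP
r=84=1010100 popcount=3 -> skip
r=85=1010101 popcount=4 -> KEEP
r=86=1010110 popcount=4 -> KEEP
r=87=1010111 popcount=5 -> skip
Kept rows: 43 45 46 51 53 54 57 58 60 71 75 77 78 83 85 86

Answer: 43 45 46 51 53 54 57 58 60 71 75 77 78 83 85 86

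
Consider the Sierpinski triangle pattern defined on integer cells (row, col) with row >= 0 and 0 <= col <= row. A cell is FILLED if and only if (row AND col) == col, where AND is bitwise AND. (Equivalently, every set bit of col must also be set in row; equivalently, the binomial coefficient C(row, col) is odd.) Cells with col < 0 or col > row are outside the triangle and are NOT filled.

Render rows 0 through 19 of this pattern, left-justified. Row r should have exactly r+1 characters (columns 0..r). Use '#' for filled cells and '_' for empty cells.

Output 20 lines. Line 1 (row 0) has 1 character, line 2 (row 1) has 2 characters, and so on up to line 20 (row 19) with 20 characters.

Answer: #
##
#_#
####
#___#
##__##
#_#_#_#
########
#_______#
##______##
#_#_____#_#
####____####
#___#___#___#
##__##__##__##
#_#_#_#_#_#_#_#
################
#_______________#
##______________##
#_#_____________#_#
####____________####

Derivation:
r0=0: #
r1=1: ##
r2=10: #_#
r3=11: ####
r4=100: #___#
r5=101: ##__##
r6=110: #_#_#_#
r7=111: ########
r8=1000: #_______#
r9=1001: ##______##
r10=1010: #_#_____#_#
r11=1011: ####____####
r12=1100: #___#___#___#
r13=1101: ##__##__##__##
r14=1110: #_#_#_#_#_#_#_#
r15=1111: ################
r16=10000: #_______________#
r17=10001: ##______________##
r18=10010: #_#_____________#_#
r19=10011: ####____________####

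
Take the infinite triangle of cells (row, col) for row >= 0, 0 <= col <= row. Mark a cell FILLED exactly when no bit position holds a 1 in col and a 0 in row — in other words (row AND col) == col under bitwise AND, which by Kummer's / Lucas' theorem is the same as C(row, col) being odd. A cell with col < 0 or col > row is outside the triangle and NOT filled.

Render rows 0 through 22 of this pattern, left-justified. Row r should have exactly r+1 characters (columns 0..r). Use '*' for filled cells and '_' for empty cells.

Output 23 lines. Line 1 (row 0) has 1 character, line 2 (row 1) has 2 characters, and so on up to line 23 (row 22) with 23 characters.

Answer: *
**
*_*
****
*___*
**__**
*_*_*_*
********
*_______*
**______**
*_*_____*_*
****____****
*___*___*___*
**__**__**__**
*_*_*_*_*_*_*_*
****************
*_______________*
**______________**
*_*_____________*_*
****____________****
*___*___________*___*
**__**__________**__**
*_*_*_*_________*_*_*_*

Derivation:
r0=0: *
r1=1: **
r2=10: *_*
r3=11: ****
r4=100: *___*
r5=101: **__**
r6=110: *_*_*_*
r7=111: ********
r8=1000: *_______*
r9=1001: **______**
r10=1010: *_*_____*_*
r11=1011: ****____****
r12=1100: *___*___*___*
r13=1101: **__**__**__**
r14=1110: *_*_*_*_*_*_*_*
r15=1111: ****************
r16=10000: *_______________*
r17=10001: **______________**
r18=10010: *_*_____________*_*
r19=10011: ****____________****
r20=10100: *___*___________*___*
r21=10101: **__**__________**__**
r22=10110: *_*_*_*_________*_*_*_*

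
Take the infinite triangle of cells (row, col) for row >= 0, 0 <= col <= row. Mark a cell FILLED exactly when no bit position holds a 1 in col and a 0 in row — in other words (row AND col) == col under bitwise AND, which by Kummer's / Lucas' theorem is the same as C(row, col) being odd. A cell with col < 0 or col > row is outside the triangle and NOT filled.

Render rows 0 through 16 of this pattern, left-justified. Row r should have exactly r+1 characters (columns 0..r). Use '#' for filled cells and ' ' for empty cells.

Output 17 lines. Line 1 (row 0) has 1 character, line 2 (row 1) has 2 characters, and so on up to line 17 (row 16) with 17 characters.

r0=0: #
r1=1: ##
r2=10: # #
r3=11: ####
r4=100: #   #
r5=101: ##  ##
r6=110: # # # #
r7=111: ########
r8=1000: #       #
r9=1001: ##      ##
r10=1010: # #     # #
r11=1011: ####    ####
r12=1100: #   #   #   #
r13=1101: ##  ##  ##  ##
r14=1110: # # # # # # # #
r15=1111: ################
r16=10000: #               #

Answer: #
##
# #
####
#   #
##  ##
# # # #
########
#       #
##      ##
# #     # #
####    ####
#   #   #   #
##  ##  ##  ##
# # # # # # # #
################
#               #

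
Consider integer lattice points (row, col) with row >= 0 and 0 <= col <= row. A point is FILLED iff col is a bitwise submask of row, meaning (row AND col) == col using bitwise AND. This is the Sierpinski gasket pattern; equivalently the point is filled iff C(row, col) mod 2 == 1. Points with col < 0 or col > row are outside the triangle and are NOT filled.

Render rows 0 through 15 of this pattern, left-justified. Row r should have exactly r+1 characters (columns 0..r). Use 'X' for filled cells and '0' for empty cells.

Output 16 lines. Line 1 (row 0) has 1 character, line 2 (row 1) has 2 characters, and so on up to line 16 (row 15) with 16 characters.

Answer: X
XX
X0X
XXXX
X000X
XX00XX
X0X0X0X
XXXXXXXX
X0000000X
XX000000XX
X0X00000X0X
XXXX0000XXXX
X000X000X000X
XX00XX00XX00XX
X0X0X0X0X0X0X0X
XXXXXXXXXXXXXXXX

Derivation:
r0=0: X
r1=1: XX
r2=10: X0X
r3=11: XXXX
r4=100: X000X
r5=101: XX00XX
r6=110: X0X0X0X
r7=111: XXXXXXXX
r8=1000: X0000000X
r9=1001: XX000000XX
r10=1010: X0X00000X0X
r11=1011: XXXX0000XXXX
r12=1100: X000X000X000X
r13=1101: XX00XX00XX00XX
r14=1110: X0X0X0X0X0X0X0X
r15=1111: XXXXXXXXXXXXXXXX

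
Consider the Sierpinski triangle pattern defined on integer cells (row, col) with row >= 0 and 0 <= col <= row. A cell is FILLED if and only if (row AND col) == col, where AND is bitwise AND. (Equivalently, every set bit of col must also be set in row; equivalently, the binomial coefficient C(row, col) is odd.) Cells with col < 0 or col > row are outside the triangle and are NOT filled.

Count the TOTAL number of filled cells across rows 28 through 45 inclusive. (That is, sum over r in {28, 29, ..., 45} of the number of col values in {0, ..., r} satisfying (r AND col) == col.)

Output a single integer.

Answer: 186

Derivation:
r28=11100 pc3: +8 =8
r29=11101 pc4: +16 =24
r30=11110 pc4: +16 =40
r31=11111 pc5: +32 =72
r32=100000 pc1: +2 =74
r33=100001 pc2: +4 =78
r34=100010 pc2: +4 =82
r35=100011 pc3: +8 =90
r36=100100 pc2: +4 =94
r37=100101 pc3: +8 =102
r38=100110 pc3: +8 =110
r39=100111 pc4: +16 =126
r40=101000 pc2: +4 =130
r41=101001 pc3: +8 =138
r42=101010 pc3: +8 =146
r43=101011 pc4: +16 =162
r44=101100 pc3: +8 =170
r45=101101 pc4: +16 =186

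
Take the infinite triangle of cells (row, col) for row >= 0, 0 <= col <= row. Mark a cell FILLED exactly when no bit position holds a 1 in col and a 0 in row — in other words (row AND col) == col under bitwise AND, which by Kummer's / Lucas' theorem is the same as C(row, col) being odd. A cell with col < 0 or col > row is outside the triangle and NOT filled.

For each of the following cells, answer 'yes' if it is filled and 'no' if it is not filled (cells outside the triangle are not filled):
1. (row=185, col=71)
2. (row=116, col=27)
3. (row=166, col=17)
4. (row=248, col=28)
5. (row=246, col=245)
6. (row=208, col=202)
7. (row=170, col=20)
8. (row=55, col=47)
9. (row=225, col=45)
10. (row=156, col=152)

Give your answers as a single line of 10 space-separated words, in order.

Answer: no no no no no no no no no yes

Derivation:
(185,71): row=0b10111001, col=0b1000111, row AND col = 0b1 = 1; 1 != 71 -> empty
(116,27): row=0b1110100, col=0b11011, row AND col = 0b10000 = 16; 16 != 27 -> empty
(166,17): row=0b10100110, col=0b10001, row AND col = 0b0 = 0; 0 != 17 -> empty
(248,28): row=0b11111000, col=0b11100, row AND col = 0b11000 = 24; 24 != 28 -> empty
(246,245): row=0b11110110, col=0b11110101, row AND col = 0b11110100 = 244; 244 != 245 -> empty
(208,202): row=0b11010000, col=0b11001010, row AND col = 0b11000000 = 192; 192 != 202 -> empty
(170,20): row=0b10101010, col=0b10100, row AND col = 0b0 = 0; 0 != 20 -> empty
(55,47): row=0b110111, col=0b101111, row AND col = 0b100111 = 39; 39 != 47 -> empty
(225,45): row=0b11100001, col=0b101101, row AND col = 0b100001 = 33; 33 != 45 -> empty
(156,152): row=0b10011100, col=0b10011000, row AND col = 0b10011000 = 152; 152 == 152 -> filled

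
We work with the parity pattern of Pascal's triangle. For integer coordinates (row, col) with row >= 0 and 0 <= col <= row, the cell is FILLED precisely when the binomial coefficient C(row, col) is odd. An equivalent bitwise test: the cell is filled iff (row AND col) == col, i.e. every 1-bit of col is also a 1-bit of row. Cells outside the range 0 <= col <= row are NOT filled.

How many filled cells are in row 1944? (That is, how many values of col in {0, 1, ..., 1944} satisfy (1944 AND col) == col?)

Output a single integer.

1944 in binary = 11110011000
popcount(1944) = number of 1-bits in 11110011000 = 6
A col c satisfies (1944 AND c) == c iff every set bit of c is also set in 1944; each of the 6 set bits of 1944 can independently be on or off in c.
count = 2^6 = 64

Answer: 64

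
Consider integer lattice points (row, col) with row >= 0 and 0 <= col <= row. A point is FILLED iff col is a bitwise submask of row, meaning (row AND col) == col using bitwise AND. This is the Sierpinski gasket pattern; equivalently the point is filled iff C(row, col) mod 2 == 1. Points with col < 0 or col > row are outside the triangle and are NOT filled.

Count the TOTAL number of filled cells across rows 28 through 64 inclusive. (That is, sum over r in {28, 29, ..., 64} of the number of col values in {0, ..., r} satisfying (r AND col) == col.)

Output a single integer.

r28=11100 pc3: +8 =8
r29=11101 pc4: +16 =24
r30=11110 pc4: +16 =40
r31=11111 pc5: +32 =72
r32=100000 pc1: +2 =74
r33=100001 pc2: +4 =78
r34=100010 pc2: +4 =82
r35=100011 pc3: +8 =90
r36=100100 pc2: +4 =94
r37=100101 pc3: +8 =102
r38=100110 pc3: +8 =110
r39=100111 pc4: +16 =126
r40=101000 pc2: +4 =130
r41=101001 pc3: +8 =138
r42=101010 pc3: +8 =146
r43=101011 pc4: +16 =162
r44=101100 pc3: +8 =170
r45=101101 pc4: +16 =186
r46=101110 pc4: +16 =202
r47=101111 pc5: +32 =234
r48=110000 pc2: +4 =238
r49=110001 pc3: +8 =246
r50=110010 pc3: +8 =254
r51=110011 pc4: +16 =270
r52=110100 pc3: +8 =278
r53=110101 pc4: +16 =294
r54=110110 pc4: +16 =310
r55=110111 pc5: +32 =342
r56=111000 pc3: +8 =350
r57=111001 pc4: +16 =366
r58=111010 pc4: +16 =382
r59=111011 pc5: +32 =414
r60=111100 pc4: +16 =430
r61=111101 pc5: +32 =462
r62=111110 pc5: +32 =494
r63=111111 pc6: +64 =558
r64=1000000 pc1: +2 =560

Answer: 560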